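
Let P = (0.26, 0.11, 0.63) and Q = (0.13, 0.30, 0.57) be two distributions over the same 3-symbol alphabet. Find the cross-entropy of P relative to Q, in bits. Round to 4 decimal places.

1.4673 bits

H(P,Q) = −Σ p·log₂ q.
  −0.26·log₂(0.13) = 0.76529
  −0.11·log₂(0.30) = 0.19107
  −0.63·log₂(0.57) = 0.51091
H(P,Q) = 1.4673 bits.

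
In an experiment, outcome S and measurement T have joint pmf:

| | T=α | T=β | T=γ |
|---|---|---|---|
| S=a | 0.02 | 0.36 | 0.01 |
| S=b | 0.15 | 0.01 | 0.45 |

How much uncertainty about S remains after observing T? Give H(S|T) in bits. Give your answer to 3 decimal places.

Marginals: p(S) = (0.3900, 0.6100), p(T) = (0.1700, 0.3700, 0.4600).
H(S|T) = Σ p(T) · H(S|T=·).
  T=α: p=0.1700, H(S|T=α) = 0.5226
  T=β: p=0.3700, H(S|T=β) = 0.1793
  T=γ: p=0.4600, H(S|T=γ) = 0.1511
Weighted sum = 0.225 bits.

0.225 bits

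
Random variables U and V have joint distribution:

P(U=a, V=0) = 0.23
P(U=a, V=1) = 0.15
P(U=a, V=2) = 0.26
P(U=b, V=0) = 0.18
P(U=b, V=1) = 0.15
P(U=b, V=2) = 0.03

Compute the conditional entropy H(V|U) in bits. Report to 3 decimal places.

Marginals: p(U) = (0.6400, 0.3600), p(V) = (0.4100, 0.3000, 0.2900).
H(V|U) = Σ p(U) · H(V|U=·).
  U=a: p=0.6400, H(V|U=a) = 1.5491
  U=b: p=0.3600, H(V|U=b) = 1.3250
Weighted sum = 1.468 bits.

1.468 bits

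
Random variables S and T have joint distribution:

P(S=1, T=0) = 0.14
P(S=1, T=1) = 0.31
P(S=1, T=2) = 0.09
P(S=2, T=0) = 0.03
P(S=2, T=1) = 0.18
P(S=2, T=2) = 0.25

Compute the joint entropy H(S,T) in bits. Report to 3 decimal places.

2.331 bits

H(S,T) = −Σ p(x,y)·log₂ p(x,y) over all 6 cells.
  cell (1,0): −0.14·log₂0.14 = 0.3971
  cell (1,1): −0.31·log₂0.31 = 0.5238
  cell (1,2): −0.09·log₂0.09 = 0.3127
  cell (2,0): −0.03·log₂0.03 = 0.1518
  cell (2,1): −0.18·log₂0.18 = 0.4453
  cell (2,2): −0.25·log₂0.25 = 0.5000
Sum = 2.331 bits.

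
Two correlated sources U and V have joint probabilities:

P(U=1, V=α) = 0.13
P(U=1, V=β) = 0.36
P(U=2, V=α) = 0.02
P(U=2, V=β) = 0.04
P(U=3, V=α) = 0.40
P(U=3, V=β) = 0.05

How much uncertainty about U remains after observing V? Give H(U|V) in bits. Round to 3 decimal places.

0.964 bits

Marginals: p(U) = (0.4900, 0.0600, 0.4500), p(V) = (0.5500, 0.4500).
H(U|V) = Σ p(V) · H(U|V=·).
  V=α: p=0.5500, H(U|V=α) = 0.9999
  V=β: p=0.4500, H(U|V=β) = 0.9201
Weighted sum = 0.964 bits.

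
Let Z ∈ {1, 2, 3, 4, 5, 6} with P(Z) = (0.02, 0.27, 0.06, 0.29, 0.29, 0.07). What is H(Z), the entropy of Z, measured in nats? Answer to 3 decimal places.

H(Z) = −Σ p·ln p.
  −(0.02)·ln(0.02) = 0.0782
  −(0.27)·ln(0.27) = 0.3535
  −(0.06)·ln(0.06) = 0.1688
  −(0.29)·ln(0.29) = 0.3590
  −(0.29)·ln(0.29) = 0.3590
  −(0.07)·ln(0.07) = 0.1861
Sum: 0.0782 + 0.3535 + 0.1688 + 0.3590 + 0.3590 + 0.1861 = 1.505 nats.

1.505 nats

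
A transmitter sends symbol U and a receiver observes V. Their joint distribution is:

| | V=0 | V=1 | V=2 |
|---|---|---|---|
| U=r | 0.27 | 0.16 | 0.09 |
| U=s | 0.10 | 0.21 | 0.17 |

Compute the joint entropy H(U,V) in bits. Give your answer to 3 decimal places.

2.485 bits

H(U,V) = −Σ p(x,y)·log₂ p(x,y) over all 6 cells.
  cell (r,0): −0.27·log₂0.27 = 0.5100
  cell (r,1): −0.16·log₂0.16 = 0.4230
  cell (r,2): −0.09·log₂0.09 = 0.3127
  cell (s,0): −0.10·log₂0.10 = 0.3322
  cell (s,1): −0.21·log₂0.21 = 0.4728
  cell (s,2): −0.17·log₂0.17 = 0.4346
Sum = 2.485 bits.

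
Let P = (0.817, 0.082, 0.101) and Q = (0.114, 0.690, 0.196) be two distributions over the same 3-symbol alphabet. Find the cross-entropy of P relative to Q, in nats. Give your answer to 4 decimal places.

1.9692 nats

H(P,Q) = −Σ p·ln q.
  −0.817·ln(0.114) = 1.77416
  −0.082·ln(0.690) = 0.03043
  −0.101·ln(0.196) = 0.16459
H(P,Q) = 1.9692 nats.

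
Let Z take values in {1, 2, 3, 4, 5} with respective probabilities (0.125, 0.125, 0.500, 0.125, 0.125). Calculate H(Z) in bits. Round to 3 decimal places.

2.000 bits

H(Z) = −Σ p·log₂ p.
  −(0.125)·log₂(0.125) = 0.3750
  −(0.125)·log₂(0.125) = 0.3750
  −(0.500)·log₂(0.500) = 0.5000
  −(0.125)·log₂(0.125) = 0.3750
  −(0.125)·log₂(0.125) = 0.3750
Sum: 0.3750 + 0.3750 + 0.5000 + 0.3750 + 0.3750 = 2.000 bits.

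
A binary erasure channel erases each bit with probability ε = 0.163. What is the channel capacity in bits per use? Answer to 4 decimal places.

0.8370 bits

Binary erasure channel: capacity C = 1 − ε.
C = 1 − 0.163 = 0.8370 bits per channel use.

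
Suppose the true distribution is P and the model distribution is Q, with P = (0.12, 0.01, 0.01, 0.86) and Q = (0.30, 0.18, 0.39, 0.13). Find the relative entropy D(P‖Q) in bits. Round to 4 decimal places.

D(P‖Q) = Σ p·log₂(p/q).
  0.12·log₂(0.12/0.30) = -0.15863
  0.01·log₂(0.01/0.18) = -0.04170
  0.01·log₂(0.01/0.39) = -0.05285
  0.86·log₂(0.86/0.13) = 2.34421
D(P‖Q) = 2.0910 bits.

2.0910 bits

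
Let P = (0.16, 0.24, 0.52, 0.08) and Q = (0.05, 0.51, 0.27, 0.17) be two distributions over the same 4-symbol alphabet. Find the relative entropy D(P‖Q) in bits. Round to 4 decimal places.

D(P‖Q) = Σ p·log₂(p/q).
  0.16·log₂(0.16/0.05) = 0.26849
  0.24·log₂(0.24/0.51) = -0.26099
  0.52·log₂(0.52/0.27) = 0.49169
  0.08·log₂(0.08/0.17) = -0.08700
D(P‖Q) = 0.4122 bits.

0.4122 bits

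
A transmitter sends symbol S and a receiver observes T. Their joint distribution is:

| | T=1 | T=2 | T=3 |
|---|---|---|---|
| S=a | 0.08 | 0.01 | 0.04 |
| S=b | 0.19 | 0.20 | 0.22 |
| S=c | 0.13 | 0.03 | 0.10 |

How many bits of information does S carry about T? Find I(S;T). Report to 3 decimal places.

0.066 bits

Marginals: p(S) = (0.1300, 0.6100, 0.2600), p(T) = (0.4000, 0.2400, 0.3600).
I(S;T) = H(S) + H(T) − H(S,T).
H(S) = 1.3229, H(T) = 1.5535, H(S,T) = 2.8105.
I(S;T) = 1.3229 + 1.5535 − 2.8105 = 0.066 bits.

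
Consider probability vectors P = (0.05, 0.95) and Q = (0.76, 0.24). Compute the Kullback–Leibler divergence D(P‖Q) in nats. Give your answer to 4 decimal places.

D(P‖Q) = Σ p·ln(p/q).
  0.05·ln(0.05/0.76) = -0.13606
  0.95·ln(0.95/0.24) = 1.30703
D(P‖Q) = 1.1710 nats.

1.1710 nats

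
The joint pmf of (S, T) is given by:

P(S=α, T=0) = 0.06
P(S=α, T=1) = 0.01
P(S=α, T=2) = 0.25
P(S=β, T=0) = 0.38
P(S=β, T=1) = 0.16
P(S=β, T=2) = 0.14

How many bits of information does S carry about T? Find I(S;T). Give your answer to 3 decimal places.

Marginals: p(S) = (0.3200, 0.6800), p(T) = (0.4400, 0.1700, 0.3900).
I(S;T) = H(S) + H(T) − H(S,T).
H(S) = 0.9044, H(T) = 1.4855, H(S,T) = 2.1606.
I(S;T) = 0.9044 + 1.4855 − 2.1606 = 0.229 bits.

0.229 bits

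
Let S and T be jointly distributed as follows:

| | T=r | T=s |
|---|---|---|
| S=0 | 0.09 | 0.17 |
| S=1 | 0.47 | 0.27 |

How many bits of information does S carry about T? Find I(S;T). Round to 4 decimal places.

0.0471 bits

Marginals: p(S) = (0.2600, 0.7400), p(T) = (0.5600, 0.4400).
I(S;T) = Σ p(x,y)·log₂[p(x,y)/(p(x)p(y))].
  (0,r): 0.09·log₂(0.6181) = -0.06246
  (0,s): 0.17·log₂(1.4860) = 0.09715
  (1,r): 0.47·log₂(1.1342) = 0.08537
  (1,s): 0.27·log₂(0.8292) = -0.07294
Sum = 0.0471 bits.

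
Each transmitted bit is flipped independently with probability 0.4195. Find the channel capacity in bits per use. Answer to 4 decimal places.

Binary symmetric channel: C = 1 − h₂(ε) where h₂ is the binary entropy function.
h₂(0.4195) = −0.4195·log₂0.4195 − 0.5805·log₂0.5805 = 0.9812.
C = 1 − 0.9812 = 0.0188 bits per channel use.

0.0188 bits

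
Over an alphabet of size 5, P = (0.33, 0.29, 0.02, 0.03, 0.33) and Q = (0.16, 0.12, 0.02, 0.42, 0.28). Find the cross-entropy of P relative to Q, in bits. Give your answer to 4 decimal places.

H(P,Q) = −Σ p·log₂ q.
  −0.33·log₂(0.16) = 0.87247
  −0.29·log₂(0.12) = 0.88708
  −0.02·log₂(0.02) = 0.11288
  −0.03·log₂(0.42) = 0.03755
  −0.33·log₂(0.28) = 0.60605
H(P,Q) = 2.5160 bits.

2.5160 bits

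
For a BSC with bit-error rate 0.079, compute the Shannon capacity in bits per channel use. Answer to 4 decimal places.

0.6014 bits

Binary symmetric channel: C = 1 − h₂(ε) where h₂ is the binary entropy function.
h₂(0.079) = −0.079·log₂0.079 − 0.921·log₂0.921 = 0.3986.
C = 1 − 0.3986 = 0.6014 bits per channel use.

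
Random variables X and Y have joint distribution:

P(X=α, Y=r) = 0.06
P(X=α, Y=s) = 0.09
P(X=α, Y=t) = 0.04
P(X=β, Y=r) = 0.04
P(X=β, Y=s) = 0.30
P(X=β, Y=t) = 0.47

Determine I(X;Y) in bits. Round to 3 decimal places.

Marginals: p(X) = (0.1900, 0.8100), p(Y) = (0.1000, 0.3900, 0.5100).
I(X;Y) = H(X) + H(Y) − H(X,Y).
H(X) = 0.7015, H(Y) = 1.3574, H(X,Y) = 1.9607.
I(X;Y) = 0.7015 + 1.3574 − 1.9607 = 0.098 bits.

0.098 bits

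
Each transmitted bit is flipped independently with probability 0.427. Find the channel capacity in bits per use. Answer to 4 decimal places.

0.0154 bits

Binary symmetric channel: C = 1 − h₂(ε) where h₂ is the binary entropy function.
h₂(0.427) = −0.427·log₂0.427 − 0.573·log₂0.573 = 0.9846.
C = 1 − 0.9846 = 0.0154 bits per channel use.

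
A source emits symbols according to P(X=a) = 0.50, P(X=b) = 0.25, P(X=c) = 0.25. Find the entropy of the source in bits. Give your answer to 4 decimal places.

H(X) = −Σ p·log₂ p.
  −(0.50)·log₂(0.50) = 0.50000
  −(0.25)·log₂(0.25) = 0.50000
  −(0.25)·log₂(0.25) = 0.50000
Sum: 0.50000 + 0.50000 + 0.50000 = 1.5000 bits.

1.5000 bits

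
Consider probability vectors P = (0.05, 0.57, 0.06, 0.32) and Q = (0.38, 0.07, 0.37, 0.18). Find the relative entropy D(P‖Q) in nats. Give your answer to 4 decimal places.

1.1689 nats

D(P‖Q) = Σ p·ln(p/q).
  0.05·ln(0.05/0.38) = -0.10141
  0.57·ln(0.57/0.07) = 1.19537
  0.06·ln(0.06/0.37) = -0.10915
  0.32·ln(0.32/0.18) = 0.18412
D(P‖Q) = 1.1689 nats.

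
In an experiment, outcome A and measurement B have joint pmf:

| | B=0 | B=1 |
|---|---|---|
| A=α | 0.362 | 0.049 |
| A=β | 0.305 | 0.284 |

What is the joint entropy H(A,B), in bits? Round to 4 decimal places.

1.7821 bits

H(A,B) = −Σ p(x,y)·log₂ p(x,y) over all 4 cells.
  cell (α,0): −0.362·log₂0.362 = 0.53067
  cell (α,1): −0.049·log₂0.049 = 0.21320
  cell (β,0): −0.305·log₂0.305 = 0.52250
  cell (β,1): −0.284·log₂0.284 = 0.51575
Sum = 1.7821 bits.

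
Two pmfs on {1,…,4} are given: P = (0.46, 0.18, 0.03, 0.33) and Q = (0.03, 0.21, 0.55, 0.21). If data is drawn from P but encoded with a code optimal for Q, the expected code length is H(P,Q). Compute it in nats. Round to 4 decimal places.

2.4269 nats

H(P,Q) = −Σ p·ln q.
  −0.46·ln(0.03) = 1.61302
  −0.18·ln(0.21) = 0.28092
  −0.03·ln(0.55) = 0.01794
  −0.33·ln(0.21) = 0.51501
H(P,Q) = 2.4269 nats.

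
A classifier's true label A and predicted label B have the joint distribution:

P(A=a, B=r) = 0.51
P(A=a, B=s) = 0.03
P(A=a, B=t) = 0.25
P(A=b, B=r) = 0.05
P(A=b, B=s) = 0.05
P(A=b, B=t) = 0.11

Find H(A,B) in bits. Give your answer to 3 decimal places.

H(A,B) = −Σ p(x,y)·log₂ p(x,y) over all 6 cells.
  cell (a,r): −0.51·log₂0.51 = 0.4954
  cell (a,s): −0.03·log₂0.03 = 0.1518
  cell (a,t): −0.25·log₂0.25 = 0.5000
  cell (b,r): −0.05·log₂0.05 = 0.2161
  cell (b,s): −0.05·log₂0.05 = 0.2161
  cell (b,t): −0.11·log₂0.11 = 0.3503
Sum = 1.930 bits.

1.930 bits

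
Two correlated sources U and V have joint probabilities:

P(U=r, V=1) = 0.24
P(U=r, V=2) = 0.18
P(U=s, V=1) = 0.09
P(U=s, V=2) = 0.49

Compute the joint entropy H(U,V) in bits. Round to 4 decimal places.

H(U,V) = −Σ p(x,y)·log₂ p(x,y) over all 4 cells.
  cell (r,1): −0.24·log₂0.24 = 0.49413
  cell (r,2): −0.18·log₂0.18 = 0.44531
  cell (s,1): −0.09·log₂0.09 = 0.31265
  cell (s,2): −0.49·log₂0.49 = 0.50428
Sum = 1.7564 bits.

1.7564 bits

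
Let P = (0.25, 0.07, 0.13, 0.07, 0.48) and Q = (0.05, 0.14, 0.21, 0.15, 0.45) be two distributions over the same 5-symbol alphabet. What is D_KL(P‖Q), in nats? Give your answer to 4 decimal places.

D(P‖Q) = Σ p·ln(p/q).
  0.25·ln(0.25/0.05) = 0.40236
  0.07·ln(0.07/0.14) = -0.04852
  0.13·ln(0.13/0.21) = -0.06234
  0.07·ln(0.07/0.15) = -0.05335
  0.48·ln(0.48/0.45) = 0.03098
D(P‖Q) = 0.2691 nats.

0.2691 nats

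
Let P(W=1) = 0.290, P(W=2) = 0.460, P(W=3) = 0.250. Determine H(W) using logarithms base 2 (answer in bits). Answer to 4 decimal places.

H(W) = −Σ p·log₂ p.
  −(0.290)·log₂(0.290) = 0.51790
  −(0.460)·log₂(0.460) = 0.51534
  −(0.250)·log₂(0.250) = 0.50000
Sum: 0.51790 + 0.51534 + 0.50000 = 1.5332 bits.

1.5332 bits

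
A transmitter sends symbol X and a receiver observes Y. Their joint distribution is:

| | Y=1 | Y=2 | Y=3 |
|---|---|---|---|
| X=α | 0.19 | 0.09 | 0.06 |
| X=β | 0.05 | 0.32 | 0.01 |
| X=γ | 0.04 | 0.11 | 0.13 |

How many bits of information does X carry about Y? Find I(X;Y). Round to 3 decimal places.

Marginals: p(X) = (0.3400, 0.3800, 0.2800), p(Y) = (0.2800, 0.5200, 0.2000).
I(X;Y) = Σ p(x,y)·log₂[p(x,y)/(p(x)p(y))].
  (α,1): 0.19·log₂(1.9958) = 0.1894
  (α,2): 0.09·log₂(0.5090) = -0.0877
  (α,3): 0.06·log₂(0.8824) = -0.0108
  (β,1): 0.05·log₂(0.4699) = -0.0545
  (β,2): 0.32·log₂(1.6194) = 0.2226
  (β,3): 0.01·log₂(0.1316) = -0.0293
  (γ,1): 0.04·log₂(0.5102) = -0.0388
  (γ,2): 0.11·log₂(0.7555) = -0.0445
  (γ,3): 0.13·log₂(2.3214) = 0.1580
Sum = 0.304 bits.

0.304 bits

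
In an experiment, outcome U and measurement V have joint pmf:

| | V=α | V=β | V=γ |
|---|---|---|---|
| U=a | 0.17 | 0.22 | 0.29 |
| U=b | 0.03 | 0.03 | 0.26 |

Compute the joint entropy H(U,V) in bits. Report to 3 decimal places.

H(U,V) = −Σ p(x,y)·log₂ p(x,y) over all 6 cells.
  cell (a,α): −0.17·log₂0.17 = 0.4346
  cell (a,β): −0.22·log₂0.22 = 0.4806
  cell (a,γ): −0.29·log₂0.29 = 0.5179
  cell (b,α): −0.03·log₂0.03 = 0.1518
  cell (b,β): −0.03·log₂0.03 = 0.1518
  cell (b,γ): −0.26·log₂0.26 = 0.5053
Sum = 2.242 bits.

2.242 bits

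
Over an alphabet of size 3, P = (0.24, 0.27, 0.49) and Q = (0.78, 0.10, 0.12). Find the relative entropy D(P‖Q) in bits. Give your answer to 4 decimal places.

D(P‖Q) = Σ p·log₂(p/q).
  0.24·log₂(0.24/0.78) = -0.40811
  0.27·log₂(0.27/0.10) = 0.38690
  0.49·log₂(0.49/0.12) = 0.99458
D(P‖Q) = 0.9734 bits.

0.9734 bits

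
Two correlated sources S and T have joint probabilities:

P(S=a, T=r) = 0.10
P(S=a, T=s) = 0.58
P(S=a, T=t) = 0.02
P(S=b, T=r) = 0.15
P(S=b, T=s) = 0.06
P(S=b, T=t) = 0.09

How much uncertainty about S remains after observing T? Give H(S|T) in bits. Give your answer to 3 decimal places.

Chain rule: H(S|T) = H(S,T) − H(T).
Marginals: p(S) = (0.7000, 0.3000), p(T) = (0.2500, 0.6400, 0.1100).
H(S,T) = 1.8676 bits; H(T) = 1.2624 bits.
H(S|T) = 1.8676 − 1.2624 = 0.605 bits.

0.605 bits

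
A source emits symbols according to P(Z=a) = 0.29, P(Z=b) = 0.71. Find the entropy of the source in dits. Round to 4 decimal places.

H(Z) = −Σ p·log₁₀ p.
  −(0.29)·log₁₀(0.29) = 0.15590
  −(0.71)·log₁₀(0.71) = 0.10561
Sum: 0.15590 + 0.10561 = 0.2615 dits.

0.2615 dits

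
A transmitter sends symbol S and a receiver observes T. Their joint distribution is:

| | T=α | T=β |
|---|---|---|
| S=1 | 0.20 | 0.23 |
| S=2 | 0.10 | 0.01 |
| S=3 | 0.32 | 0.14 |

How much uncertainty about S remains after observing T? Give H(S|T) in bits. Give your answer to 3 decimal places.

Chain rule: H(S|T) = H(S,T) − H(T).
Marginals: p(S) = (0.4300, 0.1100, 0.4600), p(T) = (0.6200, 0.3800).
H(S,T) = 2.2738 bits; H(T) = 0.9580 bits.
H(S|T) = 2.2738 − 0.9580 = 1.316 bits.

1.316 bits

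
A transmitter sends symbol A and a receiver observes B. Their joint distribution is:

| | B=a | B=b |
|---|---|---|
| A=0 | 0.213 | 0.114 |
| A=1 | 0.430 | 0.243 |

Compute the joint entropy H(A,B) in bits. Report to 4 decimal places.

1.8519 bits

H(A,B) = −Σ p(x,y)·log₂ p(x,y) over all 4 cells.
  cell (0,a): −0.213·log₂0.213 = 0.47522
  cell (0,b): −0.114·log₂0.114 = 0.35715
  cell (1,a): −0.430·log₂0.430 = 0.52356
  cell (1,b): −0.243·log₂0.243 = 0.49596
Sum = 1.8519 bits.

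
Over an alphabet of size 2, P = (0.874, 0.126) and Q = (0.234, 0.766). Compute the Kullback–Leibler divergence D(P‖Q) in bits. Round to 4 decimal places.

D(P‖Q) = Σ p·log₂(p/q).
  0.874·log₂(0.874/0.234) = 1.66158
  0.126·log₂(0.126/0.766) = -0.32809
D(P‖Q) = 1.3335 bits.

1.3335 bits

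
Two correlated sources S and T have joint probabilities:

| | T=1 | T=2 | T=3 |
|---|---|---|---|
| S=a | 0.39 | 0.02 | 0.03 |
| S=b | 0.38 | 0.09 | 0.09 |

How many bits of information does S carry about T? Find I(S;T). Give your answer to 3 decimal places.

0.047 bits

Marginals: p(S) = (0.4400, 0.5600), p(T) = (0.7700, 0.1100, 0.1200).
I(S;T) = Σ p(x,y)·log₂[p(x,y)/(p(x)p(y))].
  (a,1): 0.39·log₂(1.1511) = 0.0792
  (a,2): 0.02·log₂(0.4132) = -0.0255
  (a,3): 0.03·log₂(0.5682) = -0.0245
  (b,1): 0.38·log₂(0.8813) = -0.0693
  (b,2): 0.09·log₂(1.4610) = 0.0492
  (b,3): 0.09·log₂(1.3393) = 0.0379
Sum = 0.047 bits.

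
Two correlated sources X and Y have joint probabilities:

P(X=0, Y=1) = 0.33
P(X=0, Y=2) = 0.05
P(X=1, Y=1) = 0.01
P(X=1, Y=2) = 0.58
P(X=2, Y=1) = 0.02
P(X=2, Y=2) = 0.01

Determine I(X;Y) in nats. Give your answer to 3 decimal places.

0.436 nats

Marginals: p(X) = (0.3800, 0.5900, 0.0300), p(Y) = (0.3600, 0.6400).
I(X;Y) = H(X) + H(Y) − H(X,Y).
H(X) = 0.7842, H(Y) = 0.6534, H(X,Y) = 1.0019.
I(X;Y) = 0.7842 + 0.6534 − 1.0019 = 0.436 nats.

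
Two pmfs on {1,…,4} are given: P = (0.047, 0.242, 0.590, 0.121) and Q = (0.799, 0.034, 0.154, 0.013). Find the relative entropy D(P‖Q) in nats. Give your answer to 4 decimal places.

D(P‖Q) = Σ p·ln(p/q).
  0.047·ln(0.047/0.799) = -0.13316
  0.242·ln(0.242/0.034) = 0.47494
  0.590·ln(0.590/0.154) = 0.79247
  0.121·ln(0.121/0.013) = 0.26993
D(P‖Q) = 1.4042 nats.

1.4042 nats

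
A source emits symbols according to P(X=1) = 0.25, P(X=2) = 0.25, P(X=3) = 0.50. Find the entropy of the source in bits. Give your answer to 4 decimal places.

H(X) = −Σ p·log₂ p.
  −(0.25)·log₂(0.25) = 0.50000
  −(0.25)·log₂(0.25) = 0.50000
  −(0.50)·log₂(0.50) = 0.50000
Sum: 0.50000 + 0.50000 + 0.50000 = 1.5000 bits.

1.5000 bits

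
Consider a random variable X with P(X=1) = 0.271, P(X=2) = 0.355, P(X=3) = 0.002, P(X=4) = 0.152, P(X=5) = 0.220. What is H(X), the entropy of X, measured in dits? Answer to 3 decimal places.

0.588 dits

H(X) = −Σ p·log₁₀ p.
  −(0.271)·log₁₀(0.271) = 0.1537
  −(0.355)·log₁₀(0.355) = 0.1597
  −(0.002)·log₁₀(0.002) = 0.0054
  −(0.152)·log₁₀(0.152) = 0.1244
  −(0.220)·log₁₀(0.220) = 0.1447
Sum: 0.1537 + 0.1597 + 0.0054 + 0.1244 + 0.1447 = 0.588 dits.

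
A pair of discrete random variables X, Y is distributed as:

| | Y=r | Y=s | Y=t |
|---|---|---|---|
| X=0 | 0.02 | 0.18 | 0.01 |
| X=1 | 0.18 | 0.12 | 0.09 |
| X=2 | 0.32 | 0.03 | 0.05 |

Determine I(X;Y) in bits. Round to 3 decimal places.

Marginals: p(X) = (0.2100, 0.3900, 0.4000), p(Y) = (0.5200, 0.3300, 0.1500).
I(X;Y) = Σ p(x,y)·log₂[p(x,y)/(p(x)p(y))].
  (0,r): 0.02·log₂(0.1832) = -0.0490
  (0,s): 0.18·log₂(2.5974) = 0.2479
  (0,t): 0.01·log₂(0.3175) = -0.0166
  (1,r): 0.18·log₂(0.8876) = -0.0310
  (1,s): 0.12·log₂(0.9324) = -0.0121
  (1,t): 0.09·log₂(1.5385) = 0.0559
  (2,r): 0.32·log₂(1.5385) = 0.1989
  (2,s): 0.03·log₂(0.2273) = -0.0641
  (2,t): 0.05·log₂(0.8333) = -0.0132
Sum = 0.317 bits.

0.317 bits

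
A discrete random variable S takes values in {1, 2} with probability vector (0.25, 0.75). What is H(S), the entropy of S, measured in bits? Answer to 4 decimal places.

0.8113 bits

H(S) = −Σ p·log₂ p.
  −(0.25)·log₂(0.25) = 0.50000
  −(0.75)·log₂(0.75) = 0.31128
Sum: 0.50000 + 0.31128 = 0.8113 bits.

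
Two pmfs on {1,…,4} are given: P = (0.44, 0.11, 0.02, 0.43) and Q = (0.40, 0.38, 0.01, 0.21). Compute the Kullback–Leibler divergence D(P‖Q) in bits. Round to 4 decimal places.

D(P‖Q) = Σ p·log₂(p/q).
  0.44·log₂(0.44/0.40) = 0.06050
  0.11·log₂(0.11/0.38) = -0.19673
  0.02·log₂(0.02/0.01) = 0.02000
  0.43·log₂(0.43/0.21) = 0.44460
D(P‖Q) = 0.3284 bits.

0.3284 bits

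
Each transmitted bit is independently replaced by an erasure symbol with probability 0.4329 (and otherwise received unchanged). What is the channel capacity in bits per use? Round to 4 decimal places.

Binary erasure channel: capacity C = 1 − ε.
C = 1 − 0.4329 = 0.5671 bits per channel use.

0.5671 bits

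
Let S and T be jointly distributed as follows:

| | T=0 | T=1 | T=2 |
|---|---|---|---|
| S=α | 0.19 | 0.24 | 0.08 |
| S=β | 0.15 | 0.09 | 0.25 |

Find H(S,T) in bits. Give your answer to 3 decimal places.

2.464 bits

H(S,T) = −Σ p(x,y)·log₂ p(x,y) over all 6 cells.
  cell (α,0): −0.19·log₂0.19 = 0.4552
  cell (α,1): −0.24·log₂0.24 = 0.4941
  cell (α,2): −0.08·log₂0.08 = 0.2915
  cell (β,0): −0.15·log₂0.15 = 0.4105
  cell (β,1): −0.09·log₂0.09 = 0.3127
  cell (β,2): −0.25·log₂0.25 = 0.5000
Sum = 2.464 bits.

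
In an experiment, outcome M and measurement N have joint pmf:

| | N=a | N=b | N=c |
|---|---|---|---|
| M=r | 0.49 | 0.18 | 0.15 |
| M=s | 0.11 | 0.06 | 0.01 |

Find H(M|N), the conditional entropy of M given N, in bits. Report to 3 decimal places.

Marginals: p(M) = (0.8200, 0.1800), p(N) = (0.6000, 0.2400, 0.1600).
H(M|N) = Σ p(N) · H(M|N=·).
  N=a: p=0.6000, H(M|N=a) = 0.6873
  N=b: p=0.2400, H(M|N=b) = 0.8113
  N=c: p=0.1600, H(M|N=c) = 0.3373
Weighted sum = 0.661 bits.

0.661 bits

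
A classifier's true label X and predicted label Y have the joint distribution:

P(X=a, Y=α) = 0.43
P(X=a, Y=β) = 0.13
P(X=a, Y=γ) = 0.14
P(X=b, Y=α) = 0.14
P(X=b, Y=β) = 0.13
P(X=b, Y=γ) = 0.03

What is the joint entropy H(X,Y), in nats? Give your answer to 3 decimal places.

H(X,Y) = −Σ p(x,y)·ln p(x,y) over all 6 cells.
  cell (a,α): −0.43·ln0.43 = 0.3629
  cell (a,β): −0.13·ln0.13 = 0.2652
  cell (a,γ): −0.14·ln0.14 = 0.2753
  cell (b,α): −0.14·ln0.14 = 0.2753
  cell (b,β): −0.13·ln0.13 = 0.2652
  cell (b,γ): −0.03·ln0.03 = 0.1052
Sum = 1.549 nats.

1.549 nats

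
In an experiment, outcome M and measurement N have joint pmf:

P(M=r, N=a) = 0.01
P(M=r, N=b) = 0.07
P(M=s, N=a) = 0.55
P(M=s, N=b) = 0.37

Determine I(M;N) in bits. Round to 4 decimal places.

Marginals: p(M) = (0.0800, 0.9200), p(N) = (0.5600, 0.4400).
I(M;N) = Σ p(x,y)·log₂[p(x,y)/(p(x)p(y))].
  (r,a): 0.01·log₂(0.2232) = -0.02163
  (r,b): 0.07·log₂(1.9886) = 0.06942
  (s,a): 0.55·log₂(1.0675) = 0.05186
  (s,b): 0.37·log₂(0.9140) = -0.04798
Sum = 0.0517 bits.

0.0517 bits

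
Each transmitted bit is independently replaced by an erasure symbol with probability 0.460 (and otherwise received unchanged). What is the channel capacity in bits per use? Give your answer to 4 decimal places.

0.5400 bits

Binary erasure channel: capacity C = 1 − ε.
C = 1 − 0.460 = 0.5400 bits per channel use.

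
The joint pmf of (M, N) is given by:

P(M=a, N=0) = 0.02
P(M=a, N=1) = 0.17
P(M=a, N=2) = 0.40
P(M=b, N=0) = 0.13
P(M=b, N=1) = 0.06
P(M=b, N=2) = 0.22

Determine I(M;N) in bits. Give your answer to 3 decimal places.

0.119 bits

Marginals: p(M) = (0.5900, 0.4100), p(N) = (0.1500, 0.2300, 0.6200).
I(M;N) = Σ p(x,y)·log₂[p(x,y)/(p(x)p(y))].
  (a,0): 0.02·log₂(0.2260) = -0.0429
  (a,1): 0.17·log₂(1.2528) = 0.0553
  (a,2): 0.40·log₂(1.0935) = 0.0516
  (b,0): 0.13·log₂(2.1138) = 0.1404
  (b,1): 0.06·log₂(0.6363) = -0.0391
  (b,2): 0.22·log₂(0.8655) = -0.0459
Sum = 0.119 bits.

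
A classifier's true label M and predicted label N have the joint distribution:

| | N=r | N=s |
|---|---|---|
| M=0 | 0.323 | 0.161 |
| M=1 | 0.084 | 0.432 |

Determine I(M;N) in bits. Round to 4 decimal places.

Marginals: p(M) = (0.4840, 0.5160), p(N) = (0.4070, 0.5930).
I(M;N) = Σ p(x,y)·log₂[p(x,y)/(p(x)p(y))].
  (0,r): 0.323·log₂(1.6397) = 0.23044
  (0,s): 0.161·log₂(0.5610) = -0.13428
  (1,r): 0.084·log₂(0.4000) = -0.11105
  (1,s): 0.432·log₂(1.4118) = 0.21494
Sum = 0.2001 bits.

0.2001 bits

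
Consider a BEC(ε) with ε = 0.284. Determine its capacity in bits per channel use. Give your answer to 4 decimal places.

Binary erasure channel: capacity C = 1 − ε.
C = 1 − 0.284 = 0.7160 bits per channel use.

0.7160 bits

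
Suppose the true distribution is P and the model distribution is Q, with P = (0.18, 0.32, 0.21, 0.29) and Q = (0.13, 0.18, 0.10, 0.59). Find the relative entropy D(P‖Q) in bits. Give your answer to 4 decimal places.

D(P‖Q) = Σ p·log₂(p/q).
  0.18·log₂(0.18/0.13) = 0.08451
  0.32·log₂(0.32/0.18) = 0.26562
  0.21·log₂(0.21/0.10) = 0.22478
  0.29·log₂(0.29/0.59) = -0.29715
D(P‖Q) = 0.2778 bits.

0.2778 bits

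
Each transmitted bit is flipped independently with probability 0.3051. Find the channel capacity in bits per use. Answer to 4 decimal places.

0.1126 bits

Binary symmetric channel: C = 1 − h₂(ε) where h₂ is the binary entropy function.
h₂(0.3051) = −0.3051·log₂0.3051 − 0.6949·log₂0.6949 = 0.8874.
C = 1 − 0.8874 = 0.1126 bits per channel use.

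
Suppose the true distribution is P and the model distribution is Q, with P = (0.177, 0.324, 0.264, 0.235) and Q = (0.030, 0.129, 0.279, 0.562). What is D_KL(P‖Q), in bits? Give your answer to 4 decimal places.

D(P‖Q) = Σ p·log₂(p/q).
  0.177·log₂(0.177/0.030) = 0.45325
  0.324·log₂(0.324/0.129) = 0.43047
  0.264·log₂(0.264/0.279) = -0.02105
  0.235·log₂(0.235/0.562) = -0.29561
D(P‖Q) = 0.5671 bits.

0.5671 bits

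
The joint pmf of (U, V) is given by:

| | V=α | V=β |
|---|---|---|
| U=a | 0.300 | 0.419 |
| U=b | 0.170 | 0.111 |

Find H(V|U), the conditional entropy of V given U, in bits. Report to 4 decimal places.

Marginals: p(U) = (0.7190, 0.2810), p(V) = (0.4700, 0.5300).
H(V|U) = Σ p(U) · H(V|U=·).
  U=a: p=0.7190, H(V|U=a) = 0.9801
  U=b: p=0.2810, H(V|U=b) = 0.9680
Weighted sum = 0.9767 bits.

0.9767 bits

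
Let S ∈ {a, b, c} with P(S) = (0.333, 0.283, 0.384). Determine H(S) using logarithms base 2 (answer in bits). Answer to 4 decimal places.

1.5739 bits

H(S) = −Σ p·log₂ p.
  −(0.333)·log₂(0.333) = 0.52827
  −(0.283)·log₂(0.283) = 0.51538
  −(0.384)·log₂(0.384) = 0.53024
Sum: 0.52827 + 0.51538 + 0.53024 = 1.5739 bits.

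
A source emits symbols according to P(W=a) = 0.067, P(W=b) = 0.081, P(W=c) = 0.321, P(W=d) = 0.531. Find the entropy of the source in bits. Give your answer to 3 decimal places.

H(W) = −Σ p·log₂ p.
  −(0.067)·log₂(0.067) = 0.2613
  −(0.081)·log₂(0.081) = 0.2937
  −(0.321)·log₂(0.321) = 0.5262
  −(0.531)·log₂(0.531) = 0.4849
Sum: 0.2613 + 0.2937 + 0.5262 + 0.4849 = 1.566 bits.

1.566 bits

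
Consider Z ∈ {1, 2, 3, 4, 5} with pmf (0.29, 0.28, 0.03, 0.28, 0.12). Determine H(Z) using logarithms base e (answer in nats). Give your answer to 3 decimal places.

H(Z) = −Σ p·ln p.
  −(0.29)·ln(0.29) = 0.3590
  −(0.28)·ln(0.28) = 0.3564
  −(0.03)·ln(0.03) = 0.1052
  −(0.28)·ln(0.28) = 0.3564
  −(0.12)·ln(0.12) = 0.2544
Sum: 0.3590 + 0.3564 + 0.1052 + 0.3564 + 0.2544 = 1.431 nats.

1.431 nats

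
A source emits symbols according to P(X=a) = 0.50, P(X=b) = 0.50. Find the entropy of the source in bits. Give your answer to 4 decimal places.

H(X) = −Σ p·log₂ p.
  −(0.50)·log₂(0.50) = 0.50000
  −(0.50)·log₂(0.50) = 0.50000
Sum: 0.50000 + 0.50000 = 1.0000 bits.

1.0000 bits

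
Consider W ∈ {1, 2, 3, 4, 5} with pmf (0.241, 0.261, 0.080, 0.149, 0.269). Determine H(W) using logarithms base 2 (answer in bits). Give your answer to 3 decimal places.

H(W) = −Σ p·log₂ p.
  −(0.241)·log₂(0.241) = 0.4947
  −(0.261)·log₂(0.261) = 0.5058
  −(0.080)·log₂(0.080) = 0.2915
  −(0.149)·log₂(0.149) = 0.4092
  −(0.269)·log₂(0.269) = 0.5096
Sum: 0.4947 + 0.5058 + 0.2915 + 0.4092 + 0.5096 = 2.211 bits.

2.211 bits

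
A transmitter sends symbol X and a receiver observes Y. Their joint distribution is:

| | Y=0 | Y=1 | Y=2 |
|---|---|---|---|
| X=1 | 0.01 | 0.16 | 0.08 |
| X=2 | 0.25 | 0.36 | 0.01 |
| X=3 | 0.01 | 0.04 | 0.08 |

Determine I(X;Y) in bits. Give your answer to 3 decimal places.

Marginals: p(X) = (0.2500, 0.6200, 0.1300), p(Y) = (0.2700, 0.5600, 0.1700).
I(X;Y) = Σ p(x,y)·log₂[p(x,y)/(p(x)p(y))].
  (1,0): 0.01·log₂(0.1481) = -0.0275
  (1,1): 0.16·log₂(1.1429) = 0.0308
  (1,2): 0.08·log₂(1.8824) = 0.0730
  (2,0): 0.25·log₂(1.4934) = 0.1447
  (2,1): 0.36·log₂(1.0369) = 0.0188
  (2,2): 0.01·log₂(0.0949) = -0.0340
  (3,0): 0.01·log₂(0.2849) = -0.0181
  (3,1): 0.04·log₂(0.5495) = -0.0346
  (3,2): 0.08·log₂(3.6199) = 0.1485
Sum = 0.302 bits.

0.302 bits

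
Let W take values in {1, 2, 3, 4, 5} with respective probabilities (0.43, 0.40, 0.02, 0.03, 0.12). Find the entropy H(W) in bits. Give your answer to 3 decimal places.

H(W) = −Σ p·log₂ p.
  −(0.43)·log₂(0.43) = 0.5236
  −(0.40)·log₂(0.40) = 0.5288
  −(0.02)·log₂(0.02) = 0.1129
  −(0.03)·log₂(0.03) = 0.1518
  −(0.12)·log₂(0.12) = 0.3671
Sum: 0.5236 + 0.5288 + 0.1129 + 0.1518 + 0.3671 = 1.684 bits.

1.684 bits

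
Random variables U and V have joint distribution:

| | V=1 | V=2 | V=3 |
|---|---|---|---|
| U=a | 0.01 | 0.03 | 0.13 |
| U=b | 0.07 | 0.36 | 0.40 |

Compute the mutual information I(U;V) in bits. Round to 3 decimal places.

0.036 bits

Marginals: p(U) = (0.1700, 0.8300), p(V) = (0.0800, 0.3900, 0.5300).
I(U;V) = H(U) + H(V) − H(U,V).
H(U) = 0.6577, H(V) = 1.3068, H(U,V) = 1.9288.
I(U;V) = 0.6577 + 1.3068 − 1.9288 = 0.036 bits.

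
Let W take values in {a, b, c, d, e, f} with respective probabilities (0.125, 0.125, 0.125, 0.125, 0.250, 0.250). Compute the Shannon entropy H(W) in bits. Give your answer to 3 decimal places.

2.500 bits

H(W) = −Σ p·log₂ p.
  −(0.125)·log₂(0.125) = 0.3750
  −(0.125)·log₂(0.125) = 0.3750
  −(0.125)·log₂(0.125) = 0.3750
  −(0.125)·log₂(0.125) = 0.3750
  −(0.250)·log₂(0.250) = 0.5000
  −(0.250)·log₂(0.250) = 0.5000
Sum: 0.3750 + 0.3750 + 0.3750 + 0.3750 + 0.5000 + 0.5000 = 2.500 bits.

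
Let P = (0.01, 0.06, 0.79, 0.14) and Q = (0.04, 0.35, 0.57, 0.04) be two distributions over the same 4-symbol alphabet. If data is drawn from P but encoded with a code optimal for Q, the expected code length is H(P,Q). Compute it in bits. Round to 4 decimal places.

1.4281 bits

H(P,Q) = −Σ p·log₂ q.
  −0.01·log₂(0.04) = 0.04644
  −0.06·log₂(0.35) = 0.09087
  −0.79·log₂(0.57) = 0.64066
  −0.14·log₂(0.04) = 0.65014
H(P,Q) = 1.4281 bits.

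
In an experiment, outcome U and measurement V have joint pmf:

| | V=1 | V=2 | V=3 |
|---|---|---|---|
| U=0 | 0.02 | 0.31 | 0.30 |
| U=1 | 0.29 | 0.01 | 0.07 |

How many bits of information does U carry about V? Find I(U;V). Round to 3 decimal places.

0.521 bits

Marginals: p(U) = (0.6300, 0.3700), p(V) = (0.3100, 0.3200, 0.3700).
I(U;V) = H(U) + H(V) − H(U,V).
H(U) = 0.9507, H(V) = 1.5806, H(U,V) = 2.0107.
I(U;V) = 0.9507 + 1.5806 − 2.0107 = 0.521 bits.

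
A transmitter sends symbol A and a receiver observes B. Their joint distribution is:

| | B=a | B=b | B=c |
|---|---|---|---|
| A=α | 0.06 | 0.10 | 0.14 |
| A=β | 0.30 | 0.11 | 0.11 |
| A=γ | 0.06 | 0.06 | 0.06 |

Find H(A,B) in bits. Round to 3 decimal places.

H(A,B) = −Σ p(x,y)·log₂ p(x,y) over all 9 cells.
  cell (α,a): −0.06·log₂0.06 = 0.2435
  cell (α,b): −0.10·log₂0.10 = 0.3322
  cell (α,c): −0.14·log₂0.14 = 0.3971
  cell (β,a): −0.30·log₂0.30 = 0.5211
  cell (β,b): −0.11·log₂0.11 = 0.3503
  cell (β,c): −0.11·log₂0.11 = 0.3503
  cell (γ,a): −0.06·log₂0.06 = 0.2435
  cell (γ,b): −0.06·log₂0.06 = 0.2435
  cell (γ,c): −0.06·log₂0.06 = 0.2435
Sum = 2.925 bits.

2.925 bits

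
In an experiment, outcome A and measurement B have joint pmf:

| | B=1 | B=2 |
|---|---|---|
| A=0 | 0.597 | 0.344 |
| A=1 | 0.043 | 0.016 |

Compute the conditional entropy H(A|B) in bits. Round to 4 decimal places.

0.3218 bits

Marginals: p(A) = (0.9410, 0.0590), p(B) = (0.6400, 0.3600).
H(A|B) = Σ p(B) · H(A|B=·).
  B=1: p=0.6400, H(A|B=1) = 0.3553
  B=2: p=0.3600, H(A|B=2) = 0.2623
Weighted sum = 0.3218 bits.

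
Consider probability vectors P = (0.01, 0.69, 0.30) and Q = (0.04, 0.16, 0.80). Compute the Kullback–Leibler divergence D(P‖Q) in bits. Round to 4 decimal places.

D(P‖Q) = Σ p·log₂(p/q).
  0.01·log₂(0.01/0.04) = -0.02000
  0.69·log₂(0.69/0.16) = 1.45488
  0.30·log₂(0.30/0.80) = -0.42451
D(P‖Q) = 1.0104 bits.

1.0104 bits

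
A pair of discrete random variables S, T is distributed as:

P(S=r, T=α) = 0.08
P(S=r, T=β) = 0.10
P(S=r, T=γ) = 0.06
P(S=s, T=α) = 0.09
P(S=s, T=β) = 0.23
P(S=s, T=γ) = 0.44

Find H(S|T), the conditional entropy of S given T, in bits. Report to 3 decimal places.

Chain rule: H(S|T) = H(S,T) − H(T).
Marginals: p(S) = (0.2400, 0.7600), p(T) = (0.1700, 0.3300, 0.5000).
H(S,T) = 2.1887 bits; H(T) = 1.4624 bits.
H(S|T) = 2.1887 − 1.4624 = 0.726 bits.

0.726 bits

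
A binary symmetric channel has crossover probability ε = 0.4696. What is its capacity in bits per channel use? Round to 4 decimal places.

0.0027 bits

Binary symmetric channel: C = 1 − h₂(ε) where h₂ is the binary entropy function.
h₂(0.4696) = −0.4696·log₂0.4696 − 0.5304·log₂0.5304 = 0.9973.
C = 1 − 0.9973 = 0.0027 bits per channel use.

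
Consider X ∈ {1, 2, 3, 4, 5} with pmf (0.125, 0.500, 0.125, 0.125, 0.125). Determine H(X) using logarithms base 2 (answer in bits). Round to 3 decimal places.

H(X) = −Σ p·log₂ p.
  −(0.125)·log₂(0.125) = 0.3750
  −(0.500)·log₂(0.500) = 0.5000
  −(0.125)·log₂(0.125) = 0.3750
  −(0.125)·log₂(0.125) = 0.3750
  −(0.125)·log₂(0.125) = 0.3750
Sum: 0.3750 + 0.5000 + 0.3750 + 0.3750 + 0.3750 = 2.000 bits.

2.000 bits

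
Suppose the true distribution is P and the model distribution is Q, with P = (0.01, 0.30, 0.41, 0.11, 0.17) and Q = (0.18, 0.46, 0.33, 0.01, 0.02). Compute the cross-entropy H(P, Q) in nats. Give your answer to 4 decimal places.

1.8763 nats

H(P,Q) = −Σ p·ln q.
  −0.01·ln(0.18) = 0.01715
  −0.30·ln(0.46) = 0.23296
  −0.41·ln(0.33) = 0.45455
  −0.11·ln(0.01) = 0.50657
  −0.17·ln(0.02) = 0.66504
H(P,Q) = 1.8763 nats.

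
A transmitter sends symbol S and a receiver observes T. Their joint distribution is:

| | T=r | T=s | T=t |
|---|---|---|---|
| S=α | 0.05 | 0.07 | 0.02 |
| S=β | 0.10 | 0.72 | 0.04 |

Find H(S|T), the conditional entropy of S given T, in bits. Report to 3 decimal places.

Marginals: p(S) = (0.1400, 0.8600), p(T) = (0.1500, 0.7900, 0.0600).
H(S|T) = Σ p(T) · H(S|T=·).
  T=r: p=0.1500, H(S|T=r) = 0.9183
  T=s: p=0.7900, H(S|T=s) = 0.4318
  T=t: p=0.0600, H(S|T=t) = 0.9183
Weighted sum = 0.534 bits.

0.534 bits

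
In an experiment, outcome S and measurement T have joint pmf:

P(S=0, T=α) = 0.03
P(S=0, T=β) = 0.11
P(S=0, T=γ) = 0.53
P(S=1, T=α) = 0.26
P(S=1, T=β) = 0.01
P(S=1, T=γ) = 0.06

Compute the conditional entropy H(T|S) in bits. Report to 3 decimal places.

Marginals: p(S) = (0.6700, 0.3300), p(T) = (0.2900, 0.1200, 0.5900).
H(T|S) = Σ p(S) · H(T|S=·).
  S=0: p=0.6700, H(T|S=0) = 0.8961
  S=1: p=0.3300, H(T|S=1) = 0.8710
Weighted sum = 0.888 bits.

0.888 bits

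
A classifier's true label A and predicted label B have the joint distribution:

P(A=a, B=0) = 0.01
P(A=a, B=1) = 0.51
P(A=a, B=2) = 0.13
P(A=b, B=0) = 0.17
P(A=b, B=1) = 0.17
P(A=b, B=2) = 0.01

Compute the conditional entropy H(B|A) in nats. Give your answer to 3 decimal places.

0.656 nats

Marginals: p(A) = (0.6500, 0.3500), p(B) = (0.1800, 0.6800, 0.1400).
H(B|A) = Σ p(A) · H(B|A=·).
  A=a: p=0.6500, H(B|A=a) = 0.5764
  A=b: p=0.3500, H(B|A=b) = 0.8031
Weighted sum = 0.656 nats.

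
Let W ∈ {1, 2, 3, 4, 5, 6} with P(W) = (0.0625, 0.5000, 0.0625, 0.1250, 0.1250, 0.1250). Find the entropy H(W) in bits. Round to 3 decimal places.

2.125 bits

H(W) = −Σ p·log₂ p.
  −(0.0625)·log₂(0.0625) = 0.2500
  −(0.5000)·log₂(0.5000) = 0.5000
  −(0.0625)·log₂(0.0625) = 0.2500
  −(0.1250)·log₂(0.1250) = 0.3750
  −(0.1250)·log₂(0.1250) = 0.3750
  −(0.1250)·log₂(0.1250) = 0.3750
Sum: 0.2500 + 0.5000 + 0.2500 + 0.3750 + 0.3750 + 0.3750 = 2.125 bits.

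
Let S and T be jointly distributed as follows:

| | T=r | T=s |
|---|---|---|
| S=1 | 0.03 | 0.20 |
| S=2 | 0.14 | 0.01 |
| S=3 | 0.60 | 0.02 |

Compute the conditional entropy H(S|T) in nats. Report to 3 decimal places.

0.594 nats

Marginals: p(S) = (0.2300, 0.1500, 0.6200), p(T) = (0.7700, 0.2300).
H(S|T) = Σ p(T) · H(S|T=·).
  T=r: p=0.7700, H(S|T=r) = 0.6308
  T=s: p=0.2300, H(S|T=s) = 0.4702
Weighted sum = 0.594 nats.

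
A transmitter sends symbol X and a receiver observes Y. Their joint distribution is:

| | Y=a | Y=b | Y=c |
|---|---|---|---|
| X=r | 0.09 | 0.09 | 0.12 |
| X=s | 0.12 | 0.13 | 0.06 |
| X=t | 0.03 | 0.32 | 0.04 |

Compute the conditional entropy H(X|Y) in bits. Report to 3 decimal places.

Marginals: p(X) = (0.3000, 0.3100, 0.3900), p(Y) = (0.2400, 0.5400, 0.2200).
H(X|Y) = Σ p(Y) · H(X|Y=·).
  Y=a: p=0.2400, H(X|Y=a) = 1.4056
  Y=b: p=0.5400, H(X|Y=b) = 1.3728
  Y=c: p=0.2200, H(X|Y=c) = 1.4354
Weighted sum = 1.394 bits.

1.394 bits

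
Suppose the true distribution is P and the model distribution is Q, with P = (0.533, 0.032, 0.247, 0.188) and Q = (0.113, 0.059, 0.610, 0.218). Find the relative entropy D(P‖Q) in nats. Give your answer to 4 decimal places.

D(P‖Q) = Σ p·ln(p/q).
  0.533·ln(0.533/0.113) = 0.82675
  0.032·ln(0.032/0.059) = -0.01958
  0.247·ln(0.247/0.610) = -0.22331
  0.188·ln(0.188/0.218) = -0.02783
D(P‖Q) = 0.5560 nats.

0.5560 nats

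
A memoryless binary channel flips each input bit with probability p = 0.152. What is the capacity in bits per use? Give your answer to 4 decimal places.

Binary symmetric channel: C = 1 − h₂(ε) where h₂ is the binary entropy function.
h₂(0.152) = −0.152·log₂0.152 − 0.848·log₂0.848 = 0.6148.
C = 1 − 0.6148 = 0.3852 bits per channel use.

0.3852 bits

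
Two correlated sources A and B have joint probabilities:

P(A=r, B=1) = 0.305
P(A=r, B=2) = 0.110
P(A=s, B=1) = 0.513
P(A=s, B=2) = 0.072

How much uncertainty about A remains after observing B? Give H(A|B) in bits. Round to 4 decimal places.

0.9557 bits

Chain rule: H(A|B) = H(A,B) − H(B).
Marginals: p(A) = (0.4150, 0.5850), p(B) = (0.8180, 0.1820).
H(A,B) = 1.6401 bits; H(B) = 0.6844 bits.
H(A|B) = 1.6401 − 0.6844 = 0.9557 bits.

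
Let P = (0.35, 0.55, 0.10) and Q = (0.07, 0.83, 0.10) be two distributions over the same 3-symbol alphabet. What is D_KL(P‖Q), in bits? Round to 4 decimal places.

0.4862 bits

D(P‖Q) = Σ p·log₂(p/q).
  0.35·log₂(0.35/0.07) = 0.81267
  0.55·log₂(0.55/0.83) = -0.32652
  0.10·log₂(0.10/0.10) = 0.00000
D(P‖Q) = 0.4862 bits.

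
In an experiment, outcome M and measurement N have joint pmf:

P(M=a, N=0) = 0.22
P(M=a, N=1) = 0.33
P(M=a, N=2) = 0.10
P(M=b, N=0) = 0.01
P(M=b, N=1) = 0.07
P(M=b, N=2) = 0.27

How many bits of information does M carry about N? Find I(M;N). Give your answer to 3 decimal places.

0.296 bits

Marginals: p(M) = (0.6500, 0.3500), p(N) = (0.2300, 0.4000, 0.3700).
I(M;N) = Σ p(x,y)·log₂[p(x,y)/(p(x)p(y))].
  (a,0): 0.22·log₂(1.4716) = 0.1226
  (a,1): 0.33·log₂(1.2692) = 0.1135
  (a,2): 0.10·log₂(0.4158) = -0.1266
  (b,0): 0.01·log₂(0.1242) = -0.0301
  (b,1): 0.07·log₂(0.5000) = -0.0700
  (b,2): 0.27·log₂(2.0849) = 0.2862
Sum = 0.296 bits.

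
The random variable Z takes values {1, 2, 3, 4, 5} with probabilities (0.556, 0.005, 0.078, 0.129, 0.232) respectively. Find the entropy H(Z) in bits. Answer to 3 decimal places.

H(Z) = −Σ p·log₂ p.
  −(0.556)·log₂(0.556) = 0.4708
  −(0.005)·log₂(0.005) = 0.0382
  −(0.078)·log₂(0.078) = 0.2871
  −(0.129)·log₂(0.129) = 0.3811
  −(0.232)·log₂(0.232) = 0.4890
Sum: 0.4708 + 0.0382 + 0.2871 + 0.3811 + 0.4890 = 1.666 bits.

1.666 bits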